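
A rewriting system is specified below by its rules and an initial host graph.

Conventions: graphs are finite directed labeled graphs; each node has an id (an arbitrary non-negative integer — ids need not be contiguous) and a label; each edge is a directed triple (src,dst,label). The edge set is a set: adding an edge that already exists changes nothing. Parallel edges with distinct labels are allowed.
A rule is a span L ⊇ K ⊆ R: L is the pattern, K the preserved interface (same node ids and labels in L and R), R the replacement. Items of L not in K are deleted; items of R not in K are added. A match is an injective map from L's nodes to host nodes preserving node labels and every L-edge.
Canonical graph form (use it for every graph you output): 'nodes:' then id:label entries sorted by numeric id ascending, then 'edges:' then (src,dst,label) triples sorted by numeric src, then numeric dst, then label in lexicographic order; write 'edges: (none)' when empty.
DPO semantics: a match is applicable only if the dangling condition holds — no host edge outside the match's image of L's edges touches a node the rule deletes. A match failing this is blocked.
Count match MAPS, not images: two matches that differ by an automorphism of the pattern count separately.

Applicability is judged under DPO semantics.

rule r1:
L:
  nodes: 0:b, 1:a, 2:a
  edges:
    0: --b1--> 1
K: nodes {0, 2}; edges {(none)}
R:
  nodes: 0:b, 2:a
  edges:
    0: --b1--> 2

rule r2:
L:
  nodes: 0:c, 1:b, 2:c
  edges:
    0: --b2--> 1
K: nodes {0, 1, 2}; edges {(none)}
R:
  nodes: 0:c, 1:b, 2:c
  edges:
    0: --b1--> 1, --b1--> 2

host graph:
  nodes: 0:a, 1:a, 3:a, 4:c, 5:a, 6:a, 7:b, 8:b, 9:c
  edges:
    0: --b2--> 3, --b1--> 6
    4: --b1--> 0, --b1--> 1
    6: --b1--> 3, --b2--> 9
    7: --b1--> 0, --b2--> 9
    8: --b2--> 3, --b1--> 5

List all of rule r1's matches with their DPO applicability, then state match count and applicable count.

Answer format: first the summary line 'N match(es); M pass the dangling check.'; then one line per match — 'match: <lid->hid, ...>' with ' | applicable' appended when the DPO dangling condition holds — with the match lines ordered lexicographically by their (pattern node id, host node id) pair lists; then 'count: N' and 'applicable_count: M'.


8 match(es); 4 pass the dangling check.
match: 0->7, 1->0, 2->1
match: 0->7, 1->0, 2->3
match: 0->7, 1->0, 2->5
match: 0->7, 1->0, 2->6
match: 0->8, 1->5, 2->0 | applicable
match: 0->8, 1->5, 2->1 | applicable
match: 0->8, 1->5, 2->3 | applicable
match: 0->8, 1->5, 2->6 | applicable
count: 8
applicable_count: 4


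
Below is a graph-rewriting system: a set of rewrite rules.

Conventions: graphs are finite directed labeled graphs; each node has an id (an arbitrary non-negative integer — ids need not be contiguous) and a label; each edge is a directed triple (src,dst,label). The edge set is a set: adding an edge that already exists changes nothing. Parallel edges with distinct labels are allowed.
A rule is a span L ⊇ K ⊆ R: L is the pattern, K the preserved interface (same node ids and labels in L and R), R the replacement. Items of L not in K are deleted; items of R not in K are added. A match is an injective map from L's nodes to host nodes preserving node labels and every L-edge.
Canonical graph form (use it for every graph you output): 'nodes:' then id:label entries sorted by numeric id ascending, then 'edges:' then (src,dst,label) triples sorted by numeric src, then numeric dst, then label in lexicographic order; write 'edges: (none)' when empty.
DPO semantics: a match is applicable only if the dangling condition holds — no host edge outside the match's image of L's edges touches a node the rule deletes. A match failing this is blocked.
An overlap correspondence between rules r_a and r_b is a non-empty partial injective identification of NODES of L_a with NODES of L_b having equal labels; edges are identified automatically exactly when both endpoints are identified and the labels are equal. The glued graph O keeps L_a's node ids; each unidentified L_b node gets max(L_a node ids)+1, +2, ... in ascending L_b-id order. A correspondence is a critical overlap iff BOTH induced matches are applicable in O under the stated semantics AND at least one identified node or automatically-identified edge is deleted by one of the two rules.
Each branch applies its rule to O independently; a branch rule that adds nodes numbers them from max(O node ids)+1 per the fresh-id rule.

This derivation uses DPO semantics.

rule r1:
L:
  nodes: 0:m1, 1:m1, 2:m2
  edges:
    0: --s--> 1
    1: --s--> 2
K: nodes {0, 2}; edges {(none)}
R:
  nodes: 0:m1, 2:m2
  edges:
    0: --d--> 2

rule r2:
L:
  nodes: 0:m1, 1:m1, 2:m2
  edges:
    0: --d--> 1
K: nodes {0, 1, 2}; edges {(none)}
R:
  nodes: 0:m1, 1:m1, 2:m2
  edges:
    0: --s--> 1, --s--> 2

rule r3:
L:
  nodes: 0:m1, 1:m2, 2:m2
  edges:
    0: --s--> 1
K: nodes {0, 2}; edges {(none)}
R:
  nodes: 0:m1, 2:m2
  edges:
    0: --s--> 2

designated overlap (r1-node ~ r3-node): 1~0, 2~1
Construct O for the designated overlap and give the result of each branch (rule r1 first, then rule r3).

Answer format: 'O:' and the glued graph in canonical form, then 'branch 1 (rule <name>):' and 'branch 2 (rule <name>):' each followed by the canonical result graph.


O:
nodes: 0:m1, 1:m1, 2:m2, 3:m2
edges: (0,1,s); (1,2,s)
branch 1 (rule r1):
nodes: 0:m1, 2:m2, 3:m2
edges: (0,2,d)
branch 2 (rule r3):
nodes: 0:m1, 1:m1, 3:m2
edges: (0,1,s); (1,3,s)


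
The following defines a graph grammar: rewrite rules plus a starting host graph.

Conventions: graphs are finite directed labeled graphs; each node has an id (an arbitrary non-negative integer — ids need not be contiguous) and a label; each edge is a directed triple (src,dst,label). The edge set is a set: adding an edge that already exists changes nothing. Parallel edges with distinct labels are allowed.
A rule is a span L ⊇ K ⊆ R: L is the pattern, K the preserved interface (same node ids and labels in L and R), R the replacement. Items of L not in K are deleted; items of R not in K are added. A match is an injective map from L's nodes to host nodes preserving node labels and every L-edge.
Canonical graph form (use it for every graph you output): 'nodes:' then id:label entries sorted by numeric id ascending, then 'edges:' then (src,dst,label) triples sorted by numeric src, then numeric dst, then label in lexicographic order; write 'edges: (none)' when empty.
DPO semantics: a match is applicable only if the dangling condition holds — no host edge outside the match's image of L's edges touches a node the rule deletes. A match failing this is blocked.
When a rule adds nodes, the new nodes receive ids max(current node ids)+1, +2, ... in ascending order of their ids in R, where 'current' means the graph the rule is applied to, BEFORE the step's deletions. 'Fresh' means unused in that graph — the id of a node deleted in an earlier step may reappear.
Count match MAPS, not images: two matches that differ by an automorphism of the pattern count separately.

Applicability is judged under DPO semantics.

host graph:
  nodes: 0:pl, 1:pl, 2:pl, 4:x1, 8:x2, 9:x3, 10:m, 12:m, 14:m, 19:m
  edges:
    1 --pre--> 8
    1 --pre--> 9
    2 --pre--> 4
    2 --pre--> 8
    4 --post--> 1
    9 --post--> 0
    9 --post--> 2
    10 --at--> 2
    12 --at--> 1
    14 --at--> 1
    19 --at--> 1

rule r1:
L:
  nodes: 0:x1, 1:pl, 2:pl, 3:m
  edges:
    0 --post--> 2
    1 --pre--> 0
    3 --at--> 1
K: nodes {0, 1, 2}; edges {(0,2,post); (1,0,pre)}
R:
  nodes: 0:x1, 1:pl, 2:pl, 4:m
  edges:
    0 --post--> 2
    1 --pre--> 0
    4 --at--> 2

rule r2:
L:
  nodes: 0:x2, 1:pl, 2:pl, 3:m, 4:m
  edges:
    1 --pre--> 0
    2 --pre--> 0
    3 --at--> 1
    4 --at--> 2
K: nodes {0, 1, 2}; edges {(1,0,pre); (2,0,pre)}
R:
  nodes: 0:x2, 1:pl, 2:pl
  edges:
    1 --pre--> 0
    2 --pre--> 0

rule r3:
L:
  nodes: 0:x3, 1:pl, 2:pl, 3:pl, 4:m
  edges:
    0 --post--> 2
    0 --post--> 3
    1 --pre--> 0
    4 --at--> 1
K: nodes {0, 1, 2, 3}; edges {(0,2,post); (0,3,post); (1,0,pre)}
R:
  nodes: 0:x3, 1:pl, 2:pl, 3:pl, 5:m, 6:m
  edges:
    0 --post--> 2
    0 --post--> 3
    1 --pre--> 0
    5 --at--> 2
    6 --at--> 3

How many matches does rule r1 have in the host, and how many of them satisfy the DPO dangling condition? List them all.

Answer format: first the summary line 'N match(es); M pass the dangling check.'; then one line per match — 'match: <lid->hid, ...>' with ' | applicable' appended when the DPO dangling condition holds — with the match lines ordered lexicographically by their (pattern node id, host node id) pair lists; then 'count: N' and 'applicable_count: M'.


1 match(es); 1 pass the dangling check.
match: 0->4, 1->2, 2->1, 3->10 | applicable
count: 1
applicable_count: 1


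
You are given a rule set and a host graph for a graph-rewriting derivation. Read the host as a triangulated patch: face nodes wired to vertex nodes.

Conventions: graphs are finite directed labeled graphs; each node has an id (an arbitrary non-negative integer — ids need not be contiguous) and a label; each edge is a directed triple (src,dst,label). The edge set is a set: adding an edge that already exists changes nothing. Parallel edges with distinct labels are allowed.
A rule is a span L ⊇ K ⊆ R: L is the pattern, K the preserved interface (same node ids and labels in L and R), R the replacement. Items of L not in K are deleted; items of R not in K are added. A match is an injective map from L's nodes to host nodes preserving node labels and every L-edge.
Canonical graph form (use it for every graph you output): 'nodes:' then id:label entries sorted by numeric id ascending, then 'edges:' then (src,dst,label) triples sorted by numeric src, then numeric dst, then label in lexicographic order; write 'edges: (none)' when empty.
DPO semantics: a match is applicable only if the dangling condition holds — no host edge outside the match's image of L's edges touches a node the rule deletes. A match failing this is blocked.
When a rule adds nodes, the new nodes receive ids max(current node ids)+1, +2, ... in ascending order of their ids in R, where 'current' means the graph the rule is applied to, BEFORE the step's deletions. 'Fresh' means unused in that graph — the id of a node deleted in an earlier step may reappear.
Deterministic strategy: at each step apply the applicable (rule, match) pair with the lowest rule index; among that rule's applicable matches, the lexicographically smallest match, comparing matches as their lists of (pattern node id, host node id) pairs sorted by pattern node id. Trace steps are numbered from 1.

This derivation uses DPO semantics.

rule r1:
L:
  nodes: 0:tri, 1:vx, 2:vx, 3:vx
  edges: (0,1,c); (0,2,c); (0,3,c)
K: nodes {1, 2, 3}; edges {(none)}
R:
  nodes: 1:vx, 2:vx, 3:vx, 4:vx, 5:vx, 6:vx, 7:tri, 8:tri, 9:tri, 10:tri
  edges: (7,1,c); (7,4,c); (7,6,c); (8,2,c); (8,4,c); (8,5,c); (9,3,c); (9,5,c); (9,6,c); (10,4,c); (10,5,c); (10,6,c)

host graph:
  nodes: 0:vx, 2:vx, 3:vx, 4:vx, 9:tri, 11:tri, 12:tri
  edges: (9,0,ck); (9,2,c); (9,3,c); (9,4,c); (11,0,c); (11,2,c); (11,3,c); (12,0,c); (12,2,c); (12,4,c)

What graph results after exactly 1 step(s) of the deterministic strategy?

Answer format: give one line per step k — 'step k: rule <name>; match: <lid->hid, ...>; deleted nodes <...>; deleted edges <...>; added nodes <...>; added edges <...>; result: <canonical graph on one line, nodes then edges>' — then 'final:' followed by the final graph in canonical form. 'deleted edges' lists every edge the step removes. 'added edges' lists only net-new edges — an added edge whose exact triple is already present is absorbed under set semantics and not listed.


step 1: rule r1; match: 0->11, 1->0, 2->2, 3->3; deleted nodes 11; deleted edges (11,0,c); (11,2,c); (11,3,c); added nodes 13, 14, 15, 16, 17, 18, 19; added edges (16,0,c); (16,13,c); (16,15,c); (17,2,c); (17,13,c); (17,14,c); (18,3,c); (18,14,c); (18,15,c); (19,13,c); (19,14,c); (19,15,c); result: nodes: 0:vx, 2:vx, 3:vx, 4:vx, 9:tri, 12:tri, 13:vx, 14:vx, 15:vx, 16:tri, 17:tri, 18:tri, 19:tri edges: (9,0,ck); (9,2,c); (9,3,c); (9,4,c); (12,0,c); (12,2,c); (12,4,c); (16,0,c); (16,13,c); (16,15,c); (17,2,c); (17,13,c); (17,14,c); (18,3,c); (18,14,c); (18,15,c); (19,13,c); (19,14,c); (19,15,c)
final:
nodes: 0:vx, 2:vx, 3:vx, 4:vx, 9:tri, 12:tri, 13:vx, 14:vx, 15:vx, 16:tri, 17:tri, 18:tri, 19:tri
edges: (9,0,ck); (9,2,c); (9,3,c); (9,4,c); (12,0,c); (12,2,c); (12,4,c); (16,0,c); (16,13,c); (16,15,c); (17,2,c); (17,13,c); (17,14,c); (18,3,c); (18,14,c); (18,15,c); (19,13,c); (19,14,c); (19,15,c)


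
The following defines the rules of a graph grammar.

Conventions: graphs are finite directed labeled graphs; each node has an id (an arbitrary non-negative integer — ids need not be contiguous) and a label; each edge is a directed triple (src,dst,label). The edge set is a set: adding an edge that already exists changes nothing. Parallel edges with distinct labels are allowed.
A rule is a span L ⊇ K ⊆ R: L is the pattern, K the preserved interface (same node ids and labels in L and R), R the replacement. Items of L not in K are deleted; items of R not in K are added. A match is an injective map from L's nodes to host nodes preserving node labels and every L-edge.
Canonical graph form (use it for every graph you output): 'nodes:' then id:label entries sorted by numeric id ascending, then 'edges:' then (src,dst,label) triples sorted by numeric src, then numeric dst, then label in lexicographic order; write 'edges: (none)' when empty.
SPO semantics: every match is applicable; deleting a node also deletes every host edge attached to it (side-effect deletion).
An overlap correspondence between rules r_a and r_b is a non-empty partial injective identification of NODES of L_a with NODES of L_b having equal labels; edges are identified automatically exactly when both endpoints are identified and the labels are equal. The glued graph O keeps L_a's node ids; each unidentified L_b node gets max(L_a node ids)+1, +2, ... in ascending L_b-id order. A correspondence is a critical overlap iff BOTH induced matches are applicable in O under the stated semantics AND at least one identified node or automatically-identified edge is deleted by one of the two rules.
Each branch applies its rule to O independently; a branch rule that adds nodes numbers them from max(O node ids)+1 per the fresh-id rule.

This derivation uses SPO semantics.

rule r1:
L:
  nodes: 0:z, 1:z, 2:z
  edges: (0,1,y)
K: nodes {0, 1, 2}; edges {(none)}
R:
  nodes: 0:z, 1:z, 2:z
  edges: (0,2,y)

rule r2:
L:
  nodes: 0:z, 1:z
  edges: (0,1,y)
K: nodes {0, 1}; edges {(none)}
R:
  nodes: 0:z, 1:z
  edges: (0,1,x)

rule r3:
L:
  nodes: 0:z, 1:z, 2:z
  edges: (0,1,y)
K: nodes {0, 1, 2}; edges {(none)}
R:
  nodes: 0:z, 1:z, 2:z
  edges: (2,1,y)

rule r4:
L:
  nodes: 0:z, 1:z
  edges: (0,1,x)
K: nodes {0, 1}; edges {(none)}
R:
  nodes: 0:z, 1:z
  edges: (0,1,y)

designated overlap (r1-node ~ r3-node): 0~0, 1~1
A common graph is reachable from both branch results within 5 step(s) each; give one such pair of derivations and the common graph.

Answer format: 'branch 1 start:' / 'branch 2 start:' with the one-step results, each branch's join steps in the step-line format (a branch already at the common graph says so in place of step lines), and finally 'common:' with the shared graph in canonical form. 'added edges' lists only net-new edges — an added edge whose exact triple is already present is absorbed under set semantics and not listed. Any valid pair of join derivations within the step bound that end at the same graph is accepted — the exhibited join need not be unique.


branch 1 start:
nodes: 0:z, 1:z, 2:z, 3:z
edges: (0,2,y)
branch 2 start:
nodes: 0:z, 1:z, 2:z, 3:z
edges: (3,1,y)
branch 1 step 1: rule r1; match: 0->0, 1->2, 2->1; deleted nodes (none); deleted edges (0,2,y); added nodes (none); added edges (0,1,y); result: nodes: 0:z, 1:z, 2:z, 3:z edges: (0,1,y)
branch 2 step 1: rule r3; match: 0->3, 1->1, 2->0; deleted nodes (none); deleted edges (3,1,y); added nodes (none); added edges (0,1,y); result: nodes: 0:z, 1:z, 2:z, 3:z edges: (0,1,y)
common:
nodes: 0:z, 1:z, 2:z, 3:z
edges: (0,1,y)


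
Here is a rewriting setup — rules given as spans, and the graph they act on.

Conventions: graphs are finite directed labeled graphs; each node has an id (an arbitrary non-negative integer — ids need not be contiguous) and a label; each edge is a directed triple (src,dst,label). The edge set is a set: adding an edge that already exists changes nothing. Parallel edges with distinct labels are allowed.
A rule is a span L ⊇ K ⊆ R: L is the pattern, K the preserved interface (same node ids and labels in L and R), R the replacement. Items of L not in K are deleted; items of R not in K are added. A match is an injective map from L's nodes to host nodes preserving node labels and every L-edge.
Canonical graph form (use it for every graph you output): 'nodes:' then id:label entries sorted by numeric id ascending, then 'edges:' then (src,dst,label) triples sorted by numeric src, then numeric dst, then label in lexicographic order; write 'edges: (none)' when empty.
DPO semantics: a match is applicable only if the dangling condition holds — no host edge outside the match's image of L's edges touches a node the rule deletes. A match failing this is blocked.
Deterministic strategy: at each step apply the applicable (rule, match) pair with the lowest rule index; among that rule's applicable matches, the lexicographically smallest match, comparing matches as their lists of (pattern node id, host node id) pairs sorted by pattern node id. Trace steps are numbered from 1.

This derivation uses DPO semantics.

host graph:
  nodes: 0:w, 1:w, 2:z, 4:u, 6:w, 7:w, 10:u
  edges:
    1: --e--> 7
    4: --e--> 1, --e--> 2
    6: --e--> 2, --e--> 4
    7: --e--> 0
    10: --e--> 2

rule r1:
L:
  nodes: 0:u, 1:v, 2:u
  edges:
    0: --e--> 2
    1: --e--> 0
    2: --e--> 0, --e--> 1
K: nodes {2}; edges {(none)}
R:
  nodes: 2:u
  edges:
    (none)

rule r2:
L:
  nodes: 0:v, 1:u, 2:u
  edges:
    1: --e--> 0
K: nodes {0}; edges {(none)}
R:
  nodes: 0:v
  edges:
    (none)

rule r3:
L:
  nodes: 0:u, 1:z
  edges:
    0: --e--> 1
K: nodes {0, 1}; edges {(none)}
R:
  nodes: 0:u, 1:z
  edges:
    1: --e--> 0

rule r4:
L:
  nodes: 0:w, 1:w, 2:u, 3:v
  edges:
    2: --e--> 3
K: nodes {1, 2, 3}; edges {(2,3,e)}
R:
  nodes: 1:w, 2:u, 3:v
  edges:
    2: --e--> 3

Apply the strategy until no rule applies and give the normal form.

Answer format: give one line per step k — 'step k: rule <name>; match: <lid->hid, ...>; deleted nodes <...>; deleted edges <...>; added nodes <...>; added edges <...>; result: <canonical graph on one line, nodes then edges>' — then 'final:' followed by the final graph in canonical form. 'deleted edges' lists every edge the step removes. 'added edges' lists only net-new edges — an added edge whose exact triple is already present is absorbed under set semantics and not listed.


step 1: rule r3; match: 0->4, 1->2; deleted nodes (none); deleted edges (4,2,e); added nodes (none); added edges (2,4,e); result: nodes: 0:w, 1:w, 2:z, 4:u, 6:w, 7:w, 10:u edges: (1,7,e); (2,4,e); (4,1,e); (6,2,e); (6,4,e); (7,0,e); (10,2,e)
step 2: rule r3; match: 0->10, 1->2; deleted nodes (none); deleted edges (10,2,e); added nodes (none); added edges (2,10,e); result: nodes: 0:w, 1:w, 2:z, 4:u, 6:w, 7:w, 10:u edges: (1,7,e); (2,4,e); (2,10,e); (4,1,e); (6,2,e); (6,4,e); (7,0,e)
final:
nodes: 0:w, 1:w, 2:z, 4:u, 6:w, 7:w, 10:u
edges: (1,7,e); (2,4,e); (2,10,e); (4,1,e); (6,2,e); (6,4,e); (7,0,e)


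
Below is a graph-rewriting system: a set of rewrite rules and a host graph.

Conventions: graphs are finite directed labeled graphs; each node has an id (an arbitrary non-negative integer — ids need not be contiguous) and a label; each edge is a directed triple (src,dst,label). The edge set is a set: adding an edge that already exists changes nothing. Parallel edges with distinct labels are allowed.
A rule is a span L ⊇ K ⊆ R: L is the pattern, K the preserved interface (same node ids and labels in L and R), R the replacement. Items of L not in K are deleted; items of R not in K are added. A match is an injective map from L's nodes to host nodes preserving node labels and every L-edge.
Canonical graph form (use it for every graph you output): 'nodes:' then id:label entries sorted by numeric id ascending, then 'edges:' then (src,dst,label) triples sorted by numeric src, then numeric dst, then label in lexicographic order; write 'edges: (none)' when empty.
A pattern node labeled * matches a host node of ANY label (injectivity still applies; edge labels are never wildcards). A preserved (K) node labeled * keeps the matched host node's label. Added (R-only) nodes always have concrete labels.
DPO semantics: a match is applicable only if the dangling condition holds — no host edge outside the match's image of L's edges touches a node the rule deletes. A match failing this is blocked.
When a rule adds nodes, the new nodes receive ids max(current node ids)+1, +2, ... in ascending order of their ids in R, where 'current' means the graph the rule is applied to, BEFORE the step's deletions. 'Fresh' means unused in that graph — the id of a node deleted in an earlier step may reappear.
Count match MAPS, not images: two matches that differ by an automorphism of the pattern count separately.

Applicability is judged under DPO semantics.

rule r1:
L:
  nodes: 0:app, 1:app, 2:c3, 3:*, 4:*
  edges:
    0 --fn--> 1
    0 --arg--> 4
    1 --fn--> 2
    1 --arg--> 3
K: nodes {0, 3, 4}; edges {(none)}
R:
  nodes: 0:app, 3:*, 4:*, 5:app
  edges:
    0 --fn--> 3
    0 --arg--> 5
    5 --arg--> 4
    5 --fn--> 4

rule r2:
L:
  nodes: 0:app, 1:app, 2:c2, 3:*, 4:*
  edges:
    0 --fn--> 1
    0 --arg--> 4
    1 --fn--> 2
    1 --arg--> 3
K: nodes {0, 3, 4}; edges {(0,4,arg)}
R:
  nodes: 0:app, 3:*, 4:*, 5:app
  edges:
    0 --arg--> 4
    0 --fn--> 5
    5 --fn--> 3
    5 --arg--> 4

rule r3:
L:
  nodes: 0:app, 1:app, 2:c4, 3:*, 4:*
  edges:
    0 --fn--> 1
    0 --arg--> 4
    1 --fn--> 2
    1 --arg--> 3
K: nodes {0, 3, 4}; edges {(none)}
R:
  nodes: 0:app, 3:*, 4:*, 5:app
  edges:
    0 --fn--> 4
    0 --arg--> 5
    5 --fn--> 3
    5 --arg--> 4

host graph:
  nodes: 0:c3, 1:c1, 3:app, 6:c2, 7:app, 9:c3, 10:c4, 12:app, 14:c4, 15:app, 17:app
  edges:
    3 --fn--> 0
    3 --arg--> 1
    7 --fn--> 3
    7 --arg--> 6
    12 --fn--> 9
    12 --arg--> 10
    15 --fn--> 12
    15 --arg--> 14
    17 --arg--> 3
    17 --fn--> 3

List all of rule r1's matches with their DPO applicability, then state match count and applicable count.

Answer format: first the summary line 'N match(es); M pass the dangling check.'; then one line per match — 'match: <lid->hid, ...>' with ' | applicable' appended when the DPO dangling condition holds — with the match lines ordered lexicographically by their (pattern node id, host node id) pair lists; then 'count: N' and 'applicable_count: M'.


2 match(es); 1 pass the dangling check.
match: 0->7, 1->3, 2->0, 3->1, 4->6
match: 0->15, 1->12, 2->9, 3->10, 4->14 | applicable
count: 2
applicable_count: 1


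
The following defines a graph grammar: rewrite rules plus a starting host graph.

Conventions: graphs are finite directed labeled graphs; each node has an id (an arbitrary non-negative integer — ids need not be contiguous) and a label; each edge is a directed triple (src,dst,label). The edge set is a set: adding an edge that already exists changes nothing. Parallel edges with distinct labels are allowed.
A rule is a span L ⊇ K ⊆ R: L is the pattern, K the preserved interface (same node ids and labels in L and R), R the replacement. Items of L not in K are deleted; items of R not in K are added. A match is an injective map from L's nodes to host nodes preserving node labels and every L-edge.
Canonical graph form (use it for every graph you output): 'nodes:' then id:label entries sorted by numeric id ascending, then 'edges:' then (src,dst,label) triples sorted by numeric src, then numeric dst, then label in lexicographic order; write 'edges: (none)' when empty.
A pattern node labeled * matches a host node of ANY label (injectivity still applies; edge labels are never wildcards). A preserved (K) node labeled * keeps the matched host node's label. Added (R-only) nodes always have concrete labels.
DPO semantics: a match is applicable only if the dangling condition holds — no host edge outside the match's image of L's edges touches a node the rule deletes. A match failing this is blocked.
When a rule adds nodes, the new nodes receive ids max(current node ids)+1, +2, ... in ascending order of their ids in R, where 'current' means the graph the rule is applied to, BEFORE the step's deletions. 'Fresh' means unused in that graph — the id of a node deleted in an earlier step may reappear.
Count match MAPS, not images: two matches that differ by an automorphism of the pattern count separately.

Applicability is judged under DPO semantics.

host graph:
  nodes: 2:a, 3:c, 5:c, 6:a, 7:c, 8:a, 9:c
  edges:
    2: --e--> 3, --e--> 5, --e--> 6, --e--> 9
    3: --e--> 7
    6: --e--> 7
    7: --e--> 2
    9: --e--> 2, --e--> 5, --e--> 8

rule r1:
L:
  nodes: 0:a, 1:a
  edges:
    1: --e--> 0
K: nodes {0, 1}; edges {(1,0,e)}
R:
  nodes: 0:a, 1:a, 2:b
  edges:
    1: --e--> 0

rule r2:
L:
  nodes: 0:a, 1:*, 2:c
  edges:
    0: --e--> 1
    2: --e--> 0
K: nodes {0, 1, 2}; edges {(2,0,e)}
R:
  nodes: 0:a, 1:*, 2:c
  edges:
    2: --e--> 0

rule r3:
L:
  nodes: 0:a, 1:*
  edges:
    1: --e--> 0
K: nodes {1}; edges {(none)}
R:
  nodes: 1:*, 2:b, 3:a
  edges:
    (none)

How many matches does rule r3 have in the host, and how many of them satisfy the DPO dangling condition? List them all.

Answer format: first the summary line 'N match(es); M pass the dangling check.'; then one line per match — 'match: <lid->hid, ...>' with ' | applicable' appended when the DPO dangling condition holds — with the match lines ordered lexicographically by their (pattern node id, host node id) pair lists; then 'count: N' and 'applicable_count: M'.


4 match(es); 1 pass the dangling check.
match: 0->2, 1->7
match: 0->2, 1->9
match: 0->6, 1->2
match: 0->8, 1->9 | applicable
count: 4
applicable_count: 1


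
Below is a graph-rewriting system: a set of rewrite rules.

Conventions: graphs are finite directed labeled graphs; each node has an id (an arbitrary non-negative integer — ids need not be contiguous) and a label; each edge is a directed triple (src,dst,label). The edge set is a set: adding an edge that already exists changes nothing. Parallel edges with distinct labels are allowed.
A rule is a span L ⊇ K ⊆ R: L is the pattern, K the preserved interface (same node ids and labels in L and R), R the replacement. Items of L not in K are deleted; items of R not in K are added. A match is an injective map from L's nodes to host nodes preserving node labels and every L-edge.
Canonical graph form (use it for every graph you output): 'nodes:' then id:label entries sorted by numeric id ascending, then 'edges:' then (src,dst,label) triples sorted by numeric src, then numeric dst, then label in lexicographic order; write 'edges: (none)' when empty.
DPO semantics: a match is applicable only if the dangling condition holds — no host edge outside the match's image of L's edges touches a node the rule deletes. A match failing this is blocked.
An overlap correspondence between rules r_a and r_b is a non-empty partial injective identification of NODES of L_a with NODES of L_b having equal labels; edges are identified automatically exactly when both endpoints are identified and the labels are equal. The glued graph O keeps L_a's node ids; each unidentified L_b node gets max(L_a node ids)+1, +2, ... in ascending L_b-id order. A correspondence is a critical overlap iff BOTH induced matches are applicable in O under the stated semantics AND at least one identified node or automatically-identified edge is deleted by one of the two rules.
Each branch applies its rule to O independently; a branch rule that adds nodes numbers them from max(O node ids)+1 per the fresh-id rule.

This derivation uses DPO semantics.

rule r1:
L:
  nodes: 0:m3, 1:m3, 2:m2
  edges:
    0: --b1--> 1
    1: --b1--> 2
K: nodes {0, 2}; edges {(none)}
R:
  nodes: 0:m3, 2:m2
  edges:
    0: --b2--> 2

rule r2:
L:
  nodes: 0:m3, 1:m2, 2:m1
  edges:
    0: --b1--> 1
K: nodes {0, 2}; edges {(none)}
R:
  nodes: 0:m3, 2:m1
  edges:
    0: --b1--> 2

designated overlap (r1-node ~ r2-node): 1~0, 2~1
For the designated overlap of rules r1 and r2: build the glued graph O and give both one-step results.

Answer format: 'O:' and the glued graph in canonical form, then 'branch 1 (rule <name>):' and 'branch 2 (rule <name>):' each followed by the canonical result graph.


O:
nodes: 0:m3, 1:m3, 2:m2, 3:m1
edges: (0,1,b1); (1,2,b1)
branch 1 (rule r1):
nodes: 0:m3, 2:m2, 3:m1
edges: (0,2,b2)
branch 2 (rule r2):
nodes: 0:m3, 1:m3, 3:m1
edges: (0,1,b1); (1,3,b1)


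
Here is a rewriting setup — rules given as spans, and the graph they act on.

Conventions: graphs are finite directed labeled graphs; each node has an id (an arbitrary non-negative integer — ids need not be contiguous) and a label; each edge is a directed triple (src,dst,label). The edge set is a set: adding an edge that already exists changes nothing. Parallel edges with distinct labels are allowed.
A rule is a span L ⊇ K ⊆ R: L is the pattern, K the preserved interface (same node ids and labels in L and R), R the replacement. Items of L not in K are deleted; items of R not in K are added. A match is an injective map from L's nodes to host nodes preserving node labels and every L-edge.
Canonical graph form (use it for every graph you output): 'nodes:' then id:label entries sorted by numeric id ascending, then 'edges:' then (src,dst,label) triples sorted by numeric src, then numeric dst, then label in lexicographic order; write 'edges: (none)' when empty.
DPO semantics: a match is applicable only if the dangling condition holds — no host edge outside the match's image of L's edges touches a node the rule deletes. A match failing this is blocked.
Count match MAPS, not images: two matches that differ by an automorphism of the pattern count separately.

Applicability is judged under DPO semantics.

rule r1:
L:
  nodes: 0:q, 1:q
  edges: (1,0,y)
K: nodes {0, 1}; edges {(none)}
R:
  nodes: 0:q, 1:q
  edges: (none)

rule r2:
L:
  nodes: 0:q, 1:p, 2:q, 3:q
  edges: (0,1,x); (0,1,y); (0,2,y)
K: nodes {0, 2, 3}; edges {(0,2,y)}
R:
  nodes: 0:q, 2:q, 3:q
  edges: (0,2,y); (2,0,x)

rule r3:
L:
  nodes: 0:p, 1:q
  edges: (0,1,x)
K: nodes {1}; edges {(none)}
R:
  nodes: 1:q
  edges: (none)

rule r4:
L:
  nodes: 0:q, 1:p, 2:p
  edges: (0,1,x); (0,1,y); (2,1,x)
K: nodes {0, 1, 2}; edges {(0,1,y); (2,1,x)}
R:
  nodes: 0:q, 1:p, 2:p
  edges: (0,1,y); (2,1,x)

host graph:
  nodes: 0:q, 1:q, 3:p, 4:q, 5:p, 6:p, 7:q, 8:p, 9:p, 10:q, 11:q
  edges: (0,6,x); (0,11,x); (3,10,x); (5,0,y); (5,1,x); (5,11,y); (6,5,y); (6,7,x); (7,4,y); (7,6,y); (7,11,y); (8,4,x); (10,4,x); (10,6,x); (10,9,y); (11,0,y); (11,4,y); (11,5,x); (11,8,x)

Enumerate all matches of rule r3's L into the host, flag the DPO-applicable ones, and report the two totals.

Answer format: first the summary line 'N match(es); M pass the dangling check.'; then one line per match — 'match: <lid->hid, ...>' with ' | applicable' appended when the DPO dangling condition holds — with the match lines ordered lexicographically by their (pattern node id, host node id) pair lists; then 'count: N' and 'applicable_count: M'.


4 match(es); 1 pass the dangling check.
match: 0->3, 1->10 | applicable
match: 0->5, 1->1
match: 0->6, 1->7
match: 0->8, 1->4
count: 4
applicable_count: 1


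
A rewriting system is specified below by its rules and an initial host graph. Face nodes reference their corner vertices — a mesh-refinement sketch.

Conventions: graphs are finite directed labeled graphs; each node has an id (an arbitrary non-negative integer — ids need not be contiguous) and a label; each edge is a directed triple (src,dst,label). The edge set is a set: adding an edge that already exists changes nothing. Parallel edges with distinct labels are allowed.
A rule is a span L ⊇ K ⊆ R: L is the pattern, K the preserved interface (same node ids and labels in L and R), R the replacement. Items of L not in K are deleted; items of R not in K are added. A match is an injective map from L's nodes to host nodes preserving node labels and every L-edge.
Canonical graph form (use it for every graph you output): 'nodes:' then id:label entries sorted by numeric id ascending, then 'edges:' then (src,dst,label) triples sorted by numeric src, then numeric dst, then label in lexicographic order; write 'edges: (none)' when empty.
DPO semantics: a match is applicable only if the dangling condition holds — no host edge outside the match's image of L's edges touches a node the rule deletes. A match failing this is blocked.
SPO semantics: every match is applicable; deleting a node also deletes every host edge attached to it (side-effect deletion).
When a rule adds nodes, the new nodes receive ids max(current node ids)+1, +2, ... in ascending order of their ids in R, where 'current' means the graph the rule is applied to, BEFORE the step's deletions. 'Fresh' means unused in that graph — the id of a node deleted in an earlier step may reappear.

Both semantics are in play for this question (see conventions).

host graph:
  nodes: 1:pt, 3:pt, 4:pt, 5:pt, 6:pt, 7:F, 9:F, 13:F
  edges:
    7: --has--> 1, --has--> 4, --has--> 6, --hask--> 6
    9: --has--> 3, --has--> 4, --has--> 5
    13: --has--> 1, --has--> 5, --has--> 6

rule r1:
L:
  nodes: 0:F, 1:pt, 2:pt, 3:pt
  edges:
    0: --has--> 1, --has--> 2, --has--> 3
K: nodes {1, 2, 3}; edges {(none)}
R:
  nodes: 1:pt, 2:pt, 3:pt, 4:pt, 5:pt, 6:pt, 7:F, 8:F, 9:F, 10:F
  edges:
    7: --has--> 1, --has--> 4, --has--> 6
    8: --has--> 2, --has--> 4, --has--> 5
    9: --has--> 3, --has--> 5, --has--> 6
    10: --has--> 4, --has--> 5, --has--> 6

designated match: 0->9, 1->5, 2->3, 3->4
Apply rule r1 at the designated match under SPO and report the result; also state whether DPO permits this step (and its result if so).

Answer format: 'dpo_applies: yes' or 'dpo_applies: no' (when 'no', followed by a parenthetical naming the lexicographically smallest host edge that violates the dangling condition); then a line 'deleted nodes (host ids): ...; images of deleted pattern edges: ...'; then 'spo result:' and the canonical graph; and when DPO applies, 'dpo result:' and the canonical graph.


dpo_applies: yes
deleted nodes (host ids): 9; images of deleted pattern edges: (9,3,has); (9,4,has); (9,5,has)
spo result:
nodes: 1:pt, 3:pt, 4:pt, 5:pt, 6:pt, 7:F, 13:F, 14:pt, 15:pt, 16:pt, 17:F, 18:F, 19:F, 20:F
edges: (7,1,has); (7,4,has); (7,6,has); (7,6,hask); (13,1,has); (13,5,has); (13,6,has); (17,5,has); (17,14,has); (17,16,has); (18,3,has); (18,14,has); (18,15,has); (19,4,has); (19,15,has); (19,16,has); (20,14,has); (20,15,has); (20,16,has)
dpo result:
nodes: 1:pt, 3:pt, 4:pt, 5:pt, 6:pt, 7:F, 13:F, 14:pt, 15:pt, 16:pt, 17:F, 18:F, 19:F, 20:F
edges: (7,1,has); (7,4,has); (7,6,has); (7,6,hask); (13,1,has); (13,5,has); (13,6,has); (17,5,has); (17,14,has); (17,16,has); (18,3,has); (18,14,has); (18,15,has); (19,4,has); (19,15,has); (19,16,has); (20,14,has); (20,15,has); (20,16,has)


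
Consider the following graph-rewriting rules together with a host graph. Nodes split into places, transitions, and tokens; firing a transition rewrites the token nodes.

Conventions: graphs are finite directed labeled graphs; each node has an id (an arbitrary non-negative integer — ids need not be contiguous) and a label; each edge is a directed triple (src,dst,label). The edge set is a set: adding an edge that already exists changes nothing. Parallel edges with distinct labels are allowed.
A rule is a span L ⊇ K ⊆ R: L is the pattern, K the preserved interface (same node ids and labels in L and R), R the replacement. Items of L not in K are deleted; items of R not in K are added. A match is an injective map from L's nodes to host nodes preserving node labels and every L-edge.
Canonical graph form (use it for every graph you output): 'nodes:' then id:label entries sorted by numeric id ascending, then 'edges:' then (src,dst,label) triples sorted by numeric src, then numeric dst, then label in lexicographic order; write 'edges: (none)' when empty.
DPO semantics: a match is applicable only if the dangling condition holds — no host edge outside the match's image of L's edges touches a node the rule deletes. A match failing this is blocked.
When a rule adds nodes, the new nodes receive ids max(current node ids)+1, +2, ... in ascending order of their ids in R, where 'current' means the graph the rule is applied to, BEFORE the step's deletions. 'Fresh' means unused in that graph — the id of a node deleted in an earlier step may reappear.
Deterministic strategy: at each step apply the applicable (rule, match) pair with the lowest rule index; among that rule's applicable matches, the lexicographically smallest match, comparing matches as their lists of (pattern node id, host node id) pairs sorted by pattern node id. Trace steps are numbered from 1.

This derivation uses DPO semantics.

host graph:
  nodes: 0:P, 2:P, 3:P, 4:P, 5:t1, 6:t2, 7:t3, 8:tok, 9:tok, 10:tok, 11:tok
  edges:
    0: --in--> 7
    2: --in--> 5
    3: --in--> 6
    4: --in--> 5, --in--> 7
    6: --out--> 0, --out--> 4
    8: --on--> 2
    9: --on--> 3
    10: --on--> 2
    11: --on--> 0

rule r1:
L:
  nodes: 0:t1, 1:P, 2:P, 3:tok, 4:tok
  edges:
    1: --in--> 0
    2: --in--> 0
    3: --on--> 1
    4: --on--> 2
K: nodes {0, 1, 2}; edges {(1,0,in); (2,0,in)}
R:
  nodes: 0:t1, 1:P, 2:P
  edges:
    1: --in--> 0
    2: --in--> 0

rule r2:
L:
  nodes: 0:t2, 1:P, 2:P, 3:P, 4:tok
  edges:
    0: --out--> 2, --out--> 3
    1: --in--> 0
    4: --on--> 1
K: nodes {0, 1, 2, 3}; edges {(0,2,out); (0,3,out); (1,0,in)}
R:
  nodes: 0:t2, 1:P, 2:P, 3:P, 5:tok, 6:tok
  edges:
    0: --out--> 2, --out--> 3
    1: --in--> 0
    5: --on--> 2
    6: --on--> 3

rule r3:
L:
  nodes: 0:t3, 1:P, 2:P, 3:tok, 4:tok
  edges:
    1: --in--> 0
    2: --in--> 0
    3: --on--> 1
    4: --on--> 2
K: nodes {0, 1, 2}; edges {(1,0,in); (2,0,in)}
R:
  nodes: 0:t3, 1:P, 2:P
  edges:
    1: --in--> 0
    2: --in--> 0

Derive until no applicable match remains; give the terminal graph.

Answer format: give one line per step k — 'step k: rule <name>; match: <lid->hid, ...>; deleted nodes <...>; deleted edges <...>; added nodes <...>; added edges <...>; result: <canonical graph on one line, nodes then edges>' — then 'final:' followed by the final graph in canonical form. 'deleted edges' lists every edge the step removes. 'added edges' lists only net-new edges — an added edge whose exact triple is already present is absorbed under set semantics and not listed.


step 1: rule r2; match: 0->6, 1->3, 2->0, 3->4, 4->9; deleted nodes 9; deleted edges (9,3,on); added nodes 12, 13; added edges (12,0,on); (13,4,on); result: nodes: 0:P, 2:P, 3:P, 4:P, 5:t1, 6:t2, 7:t3, 8:tok, 10:tok, 11:tok, 12:tok, 13:tok edges: (0,7,in); (2,5,in); (3,6,in); (4,5,in); (4,7,in); (6,0,out); (6,4,out); (8,2,on); (10,2,on); (11,0,on); (12,0,on); (13,4,on)
step 2: rule r1; match: 0->5, 1->2, 2->4, 3->8, 4->13; deleted nodes 8, 13; deleted edges (8,2,on); (13,4,on); added nodes (none); added edges (none); result: nodes: 0:P, 2:P, 3:P, 4:P, 5:t1, 6:t2, 7:t3, 10:tok, 11:tok, 12:tok edges: (0,7,in); (2,5,in); (3,6,in); (4,5,in); (4,7,in); (6,0,out); (6,4,out); (10,2,on); (11,0,on); (12,0,on)
final:
nodes: 0:P, 2:P, 3:P, 4:P, 5:t1, 6:t2, 7:t3, 10:tok, 11:tok, 12:tok
edges: (0,7,in); (2,5,in); (3,6,in); (4,5,in); (4,7,in); (6,0,out); (6,4,out); (10,2,on); (11,0,on); (12,0,on)


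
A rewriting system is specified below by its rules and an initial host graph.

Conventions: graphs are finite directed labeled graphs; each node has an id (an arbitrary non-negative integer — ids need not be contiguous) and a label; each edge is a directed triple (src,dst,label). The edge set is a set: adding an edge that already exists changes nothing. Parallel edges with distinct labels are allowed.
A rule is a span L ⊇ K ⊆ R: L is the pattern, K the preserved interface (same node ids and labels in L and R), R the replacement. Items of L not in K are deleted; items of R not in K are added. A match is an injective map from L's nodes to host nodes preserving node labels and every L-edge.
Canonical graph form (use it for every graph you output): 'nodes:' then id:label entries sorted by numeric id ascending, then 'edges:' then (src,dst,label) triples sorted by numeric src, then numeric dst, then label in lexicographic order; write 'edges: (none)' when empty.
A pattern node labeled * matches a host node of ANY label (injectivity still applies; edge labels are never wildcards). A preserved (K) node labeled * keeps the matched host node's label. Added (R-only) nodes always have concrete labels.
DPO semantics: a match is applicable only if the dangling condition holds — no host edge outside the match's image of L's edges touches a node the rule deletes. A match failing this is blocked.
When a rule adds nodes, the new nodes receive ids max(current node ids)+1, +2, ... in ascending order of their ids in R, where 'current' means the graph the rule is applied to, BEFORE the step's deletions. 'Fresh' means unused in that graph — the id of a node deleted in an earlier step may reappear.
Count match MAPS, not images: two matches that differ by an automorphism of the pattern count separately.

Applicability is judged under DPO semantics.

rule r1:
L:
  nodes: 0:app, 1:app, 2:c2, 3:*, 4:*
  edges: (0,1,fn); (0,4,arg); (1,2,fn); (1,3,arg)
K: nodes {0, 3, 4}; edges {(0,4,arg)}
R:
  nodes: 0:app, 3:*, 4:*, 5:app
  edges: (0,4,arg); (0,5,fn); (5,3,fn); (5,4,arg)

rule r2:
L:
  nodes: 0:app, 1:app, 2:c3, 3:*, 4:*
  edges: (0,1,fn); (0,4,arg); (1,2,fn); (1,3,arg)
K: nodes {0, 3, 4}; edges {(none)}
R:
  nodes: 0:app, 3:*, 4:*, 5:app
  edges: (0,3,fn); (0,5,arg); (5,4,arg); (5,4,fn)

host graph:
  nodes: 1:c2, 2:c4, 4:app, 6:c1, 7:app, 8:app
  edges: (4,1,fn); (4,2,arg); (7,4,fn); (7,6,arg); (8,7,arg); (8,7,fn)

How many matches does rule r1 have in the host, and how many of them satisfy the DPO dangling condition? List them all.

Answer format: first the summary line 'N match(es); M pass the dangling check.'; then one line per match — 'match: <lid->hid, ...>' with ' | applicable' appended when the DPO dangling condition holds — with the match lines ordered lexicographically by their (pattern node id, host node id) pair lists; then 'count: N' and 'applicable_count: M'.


1 match(es); 1 pass the dangling check.
match: 0->7, 1->4, 2->1, 3->2, 4->6 | applicable
count: 1
applicable_count: 1
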